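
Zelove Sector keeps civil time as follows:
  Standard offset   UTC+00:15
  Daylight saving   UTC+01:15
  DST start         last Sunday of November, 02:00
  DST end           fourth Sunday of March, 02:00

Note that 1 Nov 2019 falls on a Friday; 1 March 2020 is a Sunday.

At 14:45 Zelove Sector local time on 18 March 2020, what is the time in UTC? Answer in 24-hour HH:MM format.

1 November 2019 is a Friday, so Sundays fall on 3, 10, 17, 24; the last is November 24.
1 March 2020 is a Sunday, so the first Sunday is March 1 and the fourth is March 22.
18 March 2020 falls between 24 November 2019 and 22 March 2020, so daylight saving is in effect and Zelove Sector is at UTC+01:15.
14:45 local − 1h15m = 13:30 UTC.

13:30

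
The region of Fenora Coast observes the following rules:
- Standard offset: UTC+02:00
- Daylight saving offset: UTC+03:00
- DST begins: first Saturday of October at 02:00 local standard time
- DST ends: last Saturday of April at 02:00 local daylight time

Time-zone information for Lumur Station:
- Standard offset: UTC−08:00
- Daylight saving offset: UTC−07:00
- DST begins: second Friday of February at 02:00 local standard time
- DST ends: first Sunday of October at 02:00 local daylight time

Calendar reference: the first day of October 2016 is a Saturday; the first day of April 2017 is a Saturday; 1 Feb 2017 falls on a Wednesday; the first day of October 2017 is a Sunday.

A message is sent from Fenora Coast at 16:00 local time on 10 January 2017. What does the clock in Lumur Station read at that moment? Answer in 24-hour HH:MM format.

05:00

1 October 2016 is a Saturday, so the first Saturday is October 1.
1 April 2017 is a Saturday, so Saturdays fall on 1, 8, 15, 22, 29; the last is April 29.
10 January 2017 lies within the daylight-saving period (1 October 2016 – 29 April 2017), so Fenora Coast is on daylight time, UTC+03:00.
16:00 Fenora Coast − 3h = 13:00 UTC.
1 February 2017 is a Wednesday, so the first Friday is February 3 and the second is February 10.
1 October 2017 is a Sunday, so the first Sunday is October 1.
At the standard offset (UTC−08:00), 13:00 UTC − 8h = 05:00 Lumur Station standard time.
The standard-time date in Lumur Station, 10 January 2017, is outside the daylight-saving period (10 February – 1 October), so Lumur Station is on standard time, UTC−08:00.
13:00 UTC − 8h = 05:00 Lumur Station.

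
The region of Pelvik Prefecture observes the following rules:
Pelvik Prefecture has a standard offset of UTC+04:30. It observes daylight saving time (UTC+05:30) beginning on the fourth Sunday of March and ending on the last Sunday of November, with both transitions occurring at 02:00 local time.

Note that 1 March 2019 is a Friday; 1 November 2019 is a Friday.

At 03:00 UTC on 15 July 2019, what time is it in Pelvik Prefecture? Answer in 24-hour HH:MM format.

08:30

1 March 2019 is a Friday, so the first Sunday is March 3 and the fourth is March 24.
1 November 2019 is a Friday, so Sundays fall on 3, 10, 17, 24; the last is November 24.
At the standard offset (UTC+04:30), 03:00 UTC + 4h30m = 07:30 Pelvik Prefecture standard time.
Daylight saving runs 24 March – 24 November; the standard-time date in Pelvik Prefecture, 15 July 2019, is inside that window, so Pelvik Prefecture is at UTC+05:30.
03:00 UTC + 5h30m = 08:30 local.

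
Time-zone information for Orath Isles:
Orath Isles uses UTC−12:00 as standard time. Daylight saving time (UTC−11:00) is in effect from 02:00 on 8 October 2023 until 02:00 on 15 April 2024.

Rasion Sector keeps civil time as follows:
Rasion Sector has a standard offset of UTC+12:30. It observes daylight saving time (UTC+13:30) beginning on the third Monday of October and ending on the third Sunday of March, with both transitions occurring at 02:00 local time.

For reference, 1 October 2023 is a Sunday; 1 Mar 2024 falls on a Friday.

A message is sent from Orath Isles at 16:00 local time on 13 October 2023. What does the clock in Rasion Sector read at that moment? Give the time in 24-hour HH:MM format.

15:30

13 October 2023 lies within the daylight-saving period (8 October 2023 – 15 April 2024), so Orath Isles is on daylight time, UTC−11:00.
16:00 Orath Isles + 11h = 03:00 UTC (rolling into the next day, 14 October 2023).
1 October 2023 is a Sunday, so the first Monday is October 2 and the third is October 16.
1 March 2024 is a Friday, so the first Sunday is March 3 and the third is March 17.
At the standard offset (UTC+12:30), 03:00 UTC + 12h30m = 15:30 Rasion Sector standard time.
The standard-time date in Rasion Sector, 14 October 2023, is outside the daylight-saving period (16 October 2023 – 17 March 2024), so Rasion Sector is on standard time, UTC+12:30.
03:00 UTC + 12h30m = 15:30 Rasion Sector.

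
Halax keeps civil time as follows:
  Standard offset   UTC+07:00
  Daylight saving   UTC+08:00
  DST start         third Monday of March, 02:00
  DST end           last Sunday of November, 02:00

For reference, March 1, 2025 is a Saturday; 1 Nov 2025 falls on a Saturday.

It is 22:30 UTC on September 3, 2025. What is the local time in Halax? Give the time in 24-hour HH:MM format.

06:30

1 March 2025 is a Saturday, so the first Monday is March 3 and the third is March 17.
1 November 2025 is a Saturday, so Sundays fall on 2, 9, 16, 23, 30; the last is November 30.
At the standard offset (UTC+07:00), 22:30 UTC + 7h = 05:30 Halax standard time (rolling into the next day, 4 September 2025).
The standard-time date in Halax, September 4, 2025, lies within the daylight-saving period (17 March – 30 November), so Halax is on daylight time, UTC+08:00.
22:30 UTC + 8h = 06:30 local (rolling into the next day, 4 September 2025).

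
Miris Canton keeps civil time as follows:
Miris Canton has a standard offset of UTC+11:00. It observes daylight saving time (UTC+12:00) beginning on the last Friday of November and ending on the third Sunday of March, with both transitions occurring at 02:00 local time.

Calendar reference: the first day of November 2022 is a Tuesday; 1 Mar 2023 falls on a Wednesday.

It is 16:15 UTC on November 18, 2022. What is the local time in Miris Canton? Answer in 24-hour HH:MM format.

03:15

1 November 2022 is a Tuesday, so Fridays fall on 4, 11, 18, 25; the last is November 25.
1 March 2023 is a Wednesday, so the first Sunday is March 5 and the third is March 19.
At the standard offset (UTC+11:00), 16:15 UTC + 11h = 03:15 Miris Canton standard time (rolling into the next day, 19 November 2022).
The standard-time date in Miris Canton, November 19, 2022, does not fall between 25 November 2022 and 19 March 2023, so daylight saving is not in effect and Miris Canton is at UTC+11:00.
16:15 UTC + 11h = 03:15 local (rolling into the next day, 19 November 2022).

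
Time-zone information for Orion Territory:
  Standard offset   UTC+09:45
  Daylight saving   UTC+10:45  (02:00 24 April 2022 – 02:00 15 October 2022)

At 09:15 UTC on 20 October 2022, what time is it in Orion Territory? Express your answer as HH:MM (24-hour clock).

At the standard offset (UTC+09:45), 09:15 UTC + 9h45m = 19:00 Orion Territory standard time.
The standard-time date in Orion Territory, 20 October 2022, is outside the daylight-saving period (24 April – 15 October), so Orion Territory is on standard time, UTC+09:45.
09:15 UTC + 9h45m = 19:00 local.

19:00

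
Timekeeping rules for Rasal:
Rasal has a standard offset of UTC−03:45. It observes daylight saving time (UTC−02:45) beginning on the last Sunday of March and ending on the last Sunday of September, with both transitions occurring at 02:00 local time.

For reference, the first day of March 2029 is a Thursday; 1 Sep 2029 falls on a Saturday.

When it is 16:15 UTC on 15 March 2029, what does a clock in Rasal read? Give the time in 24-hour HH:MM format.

1 March 2029 is a Thursday, so Sundays fall on 4, 11, 18, 25; the last is March 25.
1 September 2029 is a Saturday, so Sundays fall on 2, 9, 16, 23, 30; the last is September 30.
At the standard offset (UTC−03:45), 16:15 UTC − 3h45m = 12:30 Rasal standard time.
The standard-time date in Rasal, 15 March 2029, is outside the daylight-saving period (25 March – 30 September), so Rasal is on standard time, UTC−03:45.
16:15 UTC − 3h45m = 12:30 local.

12:30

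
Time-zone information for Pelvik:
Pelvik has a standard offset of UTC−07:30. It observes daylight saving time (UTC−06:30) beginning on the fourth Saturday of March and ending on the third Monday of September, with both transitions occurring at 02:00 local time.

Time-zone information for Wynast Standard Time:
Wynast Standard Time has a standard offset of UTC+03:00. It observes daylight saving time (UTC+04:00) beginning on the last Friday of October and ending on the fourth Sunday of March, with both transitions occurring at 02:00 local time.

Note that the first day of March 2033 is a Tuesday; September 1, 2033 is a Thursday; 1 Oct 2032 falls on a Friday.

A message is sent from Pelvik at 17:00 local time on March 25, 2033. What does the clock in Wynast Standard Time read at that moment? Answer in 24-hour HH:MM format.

04:30

1 March 2033 is a Tuesday, so the first Saturday is March 5 and the fourth is March 26.
1 September 2033 is a Thursday, so the first Monday is September 5 and the third is September 19.
March 25, 2033 is outside the daylight-saving period (26 March – 19 September), so Pelvik is on standard time, UTC−07:30.
17:00 Pelvik + 7h30m = 00:30 UTC (rolling into the next day, 26 March 2033).
1 October 2032 is a Friday, so Fridays fall on 1, 8, 15, 22, 29; the last is October 29.
1 March 2033 is a Tuesday, so the first Sunday is March 6 and the fourth is March 27.
At the standard offset (UTC+03:00), 00:30 UTC + 3h = 03:30 Wynast Standard Time standard time.
The standard-time date in Wynast Standard Time, March 26, 2033, lies within the daylight-saving period (29 October 2032 – 27 March 2033), so Wynast Standard Time is on daylight time, UTC+04:00.
00:30 UTC + 4h = 04:30 Wynast Standard Time.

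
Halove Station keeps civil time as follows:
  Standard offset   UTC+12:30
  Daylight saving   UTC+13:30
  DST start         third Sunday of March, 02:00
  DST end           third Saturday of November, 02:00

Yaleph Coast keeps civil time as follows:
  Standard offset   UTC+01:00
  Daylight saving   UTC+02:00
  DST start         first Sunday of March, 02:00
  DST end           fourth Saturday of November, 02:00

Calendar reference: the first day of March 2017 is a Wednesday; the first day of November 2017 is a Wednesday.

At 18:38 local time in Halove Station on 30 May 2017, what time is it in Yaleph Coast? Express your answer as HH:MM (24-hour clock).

1 March 2017 is a Wednesday, so the first Sunday is March 5 and the third is March 19.
1 November 2017 is a Wednesday, so the first Saturday is November 4 and the third is November 18.
30 May 2017 lies within the daylight-saving period (19 March – 18 November), so Halove Station is on daylight time, UTC+13:30.
18:38 Halove Station − 13h30m = 05:08 UTC.
1 March 2017 is a Wednesday, so the first Sunday is March 5.
1 November 2017 is a Wednesday, so the first Saturday is November 4 and the fourth is November 25.
At the standard offset (UTC+01:00), 05:08 UTC + 1h = 06:08 Yaleph Coast standard time.
The standard-time date in Yaleph Coast, 30 May 2017, falls between 5 March and 25 November, so daylight saving is in effect and Yaleph Coast is at UTC+02:00.
05:08 UTC + 2h = 07:08 Yaleph Coast.

07:08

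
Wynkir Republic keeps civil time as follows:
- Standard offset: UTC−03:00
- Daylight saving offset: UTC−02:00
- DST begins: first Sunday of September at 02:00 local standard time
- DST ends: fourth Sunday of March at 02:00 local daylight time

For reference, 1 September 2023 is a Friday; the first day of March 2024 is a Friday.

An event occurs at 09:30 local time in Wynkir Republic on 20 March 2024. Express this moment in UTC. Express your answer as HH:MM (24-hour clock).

1 September 2023 is a Friday, so the first Sunday is September 3.
1 March 2024 is a Friday, so the first Sunday is March 3 and the fourth is March 24.
20 March 2024 falls between 3 September 2023 and 24 March 2024, so daylight saving is in effect and Wynkir Republic is at UTC−02:00.
09:30 local + 2h = 11:30 UTC.

11:30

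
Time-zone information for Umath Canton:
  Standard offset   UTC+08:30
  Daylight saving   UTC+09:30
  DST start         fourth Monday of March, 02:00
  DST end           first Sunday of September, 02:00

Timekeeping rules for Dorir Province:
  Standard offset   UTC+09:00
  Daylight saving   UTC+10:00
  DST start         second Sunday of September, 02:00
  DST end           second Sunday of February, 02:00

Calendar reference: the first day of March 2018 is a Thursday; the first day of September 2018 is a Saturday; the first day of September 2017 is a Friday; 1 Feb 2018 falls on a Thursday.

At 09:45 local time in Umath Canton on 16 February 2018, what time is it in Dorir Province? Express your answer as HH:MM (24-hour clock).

1 March 2018 is a Thursday, so the first Monday is March 5 and the fourth is March 26.
1 September 2018 is a Saturday, so the first Sunday is September 2.
16 February 2018 is outside the daylight-saving period (26 March – 2 September), so Umath Canton is on standard time, UTC+08:30.
09:45 Umath Canton − 8h30m = 01:15 UTC.
1 September 2017 is a Friday, so the first Sunday is September 3 and the second is September 10.
1 February 2018 is a Thursday, so the first Sunday is February 4 and the second is February 11.
At the standard offset (UTC+09:00), 01:15 UTC + 9h = 10:15 Dorir Province standard time.
The standard-time date in Dorir Province, 16 February 2018, does not fall between 10 September 2017 and 11 February 2018, so daylight saving is not in effect and Dorir Province is at UTC+09:00.
01:15 UTC + 9h = 10:15 Dorir Province.

10:15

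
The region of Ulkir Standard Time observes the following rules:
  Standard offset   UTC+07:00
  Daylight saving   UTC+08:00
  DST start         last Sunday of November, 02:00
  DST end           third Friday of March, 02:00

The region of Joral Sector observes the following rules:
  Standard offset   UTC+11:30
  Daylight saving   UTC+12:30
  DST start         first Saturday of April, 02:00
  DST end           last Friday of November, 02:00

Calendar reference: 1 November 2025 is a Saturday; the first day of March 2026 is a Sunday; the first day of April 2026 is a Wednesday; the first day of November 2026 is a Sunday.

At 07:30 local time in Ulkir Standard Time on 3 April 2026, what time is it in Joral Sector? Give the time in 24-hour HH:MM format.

1 November 2025 is a Saturday, so Sundays fall on 2, 9, 16, 23, 30; the last is November 30.
1 March 2026 is a Sunday, so the first Friday is March 6 and the third is March 20.
3 April 2026 does not fall between 30 November 2025 and 20 March 2026, so daylight saving is not in effect and Ulkir Standard Time is at UTC+07:00.
07:30 Ulkir Standard Time − 7h = 00:30 UTC.
1 April 2026 is a Wednesday, so the first Saturday is April 4.
1 November 2026 is a Sunday, so Fridays fall on 6, 13, 20, 27; the last is November 27.
At the standard offset (UTC+11:30), 00:30 UTC + 11h30m = 12:00 Joral Sector standard time.
The standard-time date in Joral Sector, 3 April 2026, is outside the daylight-saving period (4 April – 27 November), so Joral Sector is on standard time, UTC+11:30.
00:30 UTC + 11h30m = 12:00 Joral Sector.

12:00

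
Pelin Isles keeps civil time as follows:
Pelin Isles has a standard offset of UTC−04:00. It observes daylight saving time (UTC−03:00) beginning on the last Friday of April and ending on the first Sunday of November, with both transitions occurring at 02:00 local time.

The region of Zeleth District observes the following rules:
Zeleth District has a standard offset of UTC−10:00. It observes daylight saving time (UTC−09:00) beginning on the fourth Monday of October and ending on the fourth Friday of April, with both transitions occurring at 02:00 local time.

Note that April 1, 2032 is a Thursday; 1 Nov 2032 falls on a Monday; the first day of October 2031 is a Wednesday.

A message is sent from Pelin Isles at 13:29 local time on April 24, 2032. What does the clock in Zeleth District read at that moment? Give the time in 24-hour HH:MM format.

07:29

1 April 2032 is a Thursday, so Fridays fall on 2, 9, 16, 23, 30; the last is April 30.
1 November 2032 is a Monday, so the first Sunday is November 7.
April 24, 2032 is outside the daylight-saving period (30 April – 7 November), so Pelin Isles is on standard time, UTC−04:00.
13:29 Pelin Isles + 4h = 17:29 UTC.
1 October 2031 is a Wednesday, so the first Monday is October 6 and the fourth is October 27.
1 April 2032 is a Thursday, so the first Friday is April 2 and the fourth is April 23.
At the standard offset (UTC−10:00), 17:29 UTC − 10h = 07:29 Zeleth District standard time.
Daylight saving runs 27 October 2031 – 23 April 2032; the standard-time date in Zeleth District, April 24, 2032, is outside that window, so Zeleth District is on standard time at UTC−10:00.
17:29 UTC − 10h = 07:29 Zeleth District.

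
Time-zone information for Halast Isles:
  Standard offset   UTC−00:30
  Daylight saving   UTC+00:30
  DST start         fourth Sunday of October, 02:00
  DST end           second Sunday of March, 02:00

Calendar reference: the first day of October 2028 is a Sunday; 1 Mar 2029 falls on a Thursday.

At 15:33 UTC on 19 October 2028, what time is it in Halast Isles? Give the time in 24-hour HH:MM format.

15:03

1 October 2028 is a Sunday, so the first Sunday is October 1 and the fourth is October 22.
1 March 2029 is a Thursday, so the first Sunday is March 4 and the second is March 11.
At the standard offset (UTC−00:30), 15:33 UTC − 0h30m = 15:03 Halast Isles standard time.
The standard-time date in Halast Isles, 19 October 2028, does not fall between 22 October 2028 and 11 March 2029, so daylight saving is not in effect and Halast Isles is at UTC−00:30.
15:33 UTC − 0h30m = 15:03 local.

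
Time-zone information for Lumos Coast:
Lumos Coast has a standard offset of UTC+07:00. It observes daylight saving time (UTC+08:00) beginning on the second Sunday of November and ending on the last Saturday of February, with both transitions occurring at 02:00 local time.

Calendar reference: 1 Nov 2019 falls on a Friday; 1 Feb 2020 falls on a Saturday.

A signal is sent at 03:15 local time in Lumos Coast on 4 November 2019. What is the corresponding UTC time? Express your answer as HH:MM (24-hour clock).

20:15

1 November 2019 is a Friday, so the first Sunday is November 3 and the second is November 10.
1 February 2020 is a Saturday, so Saturdays fall on 1, 8, 15, 22, 29; the last is February 29.
Daylight saving runs 10 November 2019 – 29 February 2020; 4 November 2019 is outside that window, so Lumos Coast is on standard time at UTC+07:00.
03:15 local − 7h = 20:15 UTC (rolling into the previous day, 3 November 2019).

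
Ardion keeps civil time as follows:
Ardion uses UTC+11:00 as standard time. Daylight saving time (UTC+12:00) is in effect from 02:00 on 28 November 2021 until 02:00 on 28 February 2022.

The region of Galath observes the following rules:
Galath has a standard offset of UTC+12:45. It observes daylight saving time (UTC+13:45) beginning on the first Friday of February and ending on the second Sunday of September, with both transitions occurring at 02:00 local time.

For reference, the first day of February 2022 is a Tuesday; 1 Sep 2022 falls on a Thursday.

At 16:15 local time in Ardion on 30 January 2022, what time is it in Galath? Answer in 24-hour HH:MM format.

Daylight saving runs 28 November 2021 – 28 February 2022; 30 January 2022 is inside that window, so Ardion is at UTC+12:00.
16:15 Ardion − 12h = 04:15 UTC.
1 February 2022 is a Tuesday, so the first Friday is February 4.
1 September 2022 is a Thursday, so the first Sunday is September 4 and the second is September 11.
At the standard offset (UTC+12:45), 04:15 UTC + 12h45m = 17:00 Galath standard time.
The standard-time date in Galath, 30 January 2022, is outside the daylight-saving period (4 February – 11 September), so Galath is on standard time, UTC+12:45.
04:15 UTC + 12h45m = 17:00 Galath.

17:00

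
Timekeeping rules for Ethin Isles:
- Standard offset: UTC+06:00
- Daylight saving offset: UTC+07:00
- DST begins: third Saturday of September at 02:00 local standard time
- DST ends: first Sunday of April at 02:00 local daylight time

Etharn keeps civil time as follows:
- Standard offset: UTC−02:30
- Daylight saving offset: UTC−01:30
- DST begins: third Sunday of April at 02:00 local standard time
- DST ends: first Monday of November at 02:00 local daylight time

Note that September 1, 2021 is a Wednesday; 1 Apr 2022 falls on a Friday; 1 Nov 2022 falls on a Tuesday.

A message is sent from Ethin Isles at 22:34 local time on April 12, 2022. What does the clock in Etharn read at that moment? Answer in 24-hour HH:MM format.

14:04

1 September 2021 is a Wednesday, so the first Saturday is September 4 and the third is September 18.
1 April 2022 is a Friday, so the first Sunday is April 3.
April 12, 2022 does not fall between 18 September 2021 and 3 April 2022, so daylight saving is not in effect and Ethin Isles is at UTC+06:00.
22:34 Ethin Isles − 6h = 16:34 UTC.
1 April 2022 is a Friday, so the first Sunday is April 3 and the third is April 17.
1 November 2022 is a Tuesday, so the first Monday is November 7.
At the standard offset (UTC−02:30), 16:34 UTC − 2h30m = 14:04 Etharn standard time.
Daylight saving runs 17 April – 7 November; the standard-time date in Etharn, April 12, 2022, is outside that window, so Etharn is on standard time at UTC−02:30.
16:34 UTC − 2h30m = 14:04 Etharn.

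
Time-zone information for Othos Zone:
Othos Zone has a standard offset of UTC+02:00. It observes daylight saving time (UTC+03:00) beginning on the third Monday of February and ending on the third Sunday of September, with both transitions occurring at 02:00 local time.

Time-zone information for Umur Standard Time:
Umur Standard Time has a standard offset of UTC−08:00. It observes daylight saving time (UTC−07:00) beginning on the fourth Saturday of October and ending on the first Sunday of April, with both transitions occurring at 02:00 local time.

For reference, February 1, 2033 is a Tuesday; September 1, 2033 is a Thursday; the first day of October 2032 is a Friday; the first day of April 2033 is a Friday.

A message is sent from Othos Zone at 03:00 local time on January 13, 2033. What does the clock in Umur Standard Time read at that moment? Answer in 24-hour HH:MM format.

1 February 2033 is a Tuesday, so the first Monday is February 7 and the third is February 21.
1 September 2033 is a Thursday, so the first Sunday is September 4 and the third is September 18.
January 13, 2033 does not fall between 21 February and 18 September, so daylight saving is not in effect and Othos Zone is at UTC+02:00.
03:00 Othos Zone − 2h = 01:00 UTC.
1 October 2032 is a Friday, so the first Saturday is October 2 and the fourth is October 23.
1 April 2033 is a Friday, so the first Sunday is April 3.
At the standard offset (UTC−08:00), 01:00 UTC − 8h = 17:00 Umur Standard Time standard time (rolling into the previous day, 12 January 2033).
The standard-time date in Umur Standard Time, January 12, 2033, falls between 23 October 2032 and 3 April 2033, so daylight saving is in effect and Umur Standard Time is at UTC−07:00.
01:00 UTC − 7h = 18:00 Umur Standard Time (rolling into the previous day, 12 January 2033).

18:00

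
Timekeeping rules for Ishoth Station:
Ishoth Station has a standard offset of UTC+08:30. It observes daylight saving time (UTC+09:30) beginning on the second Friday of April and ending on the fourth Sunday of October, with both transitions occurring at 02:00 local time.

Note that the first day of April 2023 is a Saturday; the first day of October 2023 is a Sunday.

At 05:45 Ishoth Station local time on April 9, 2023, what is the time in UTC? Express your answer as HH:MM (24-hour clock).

21:15

1 April 2023 is a Saturday, so the first Friday is April 7 and the second is April 14.
1 October 2023 is a Sunday, so the first Sunday is October 1 and the fourth is October 22.
April 9, 2023 is outside the daylight-saving period (14 April – 22 October), so Ishoth Station is on standard time, UTC+08:30.
05:45 local − 8h30m = 21:15 UTC (rolling into the previous day, 8 April 2023).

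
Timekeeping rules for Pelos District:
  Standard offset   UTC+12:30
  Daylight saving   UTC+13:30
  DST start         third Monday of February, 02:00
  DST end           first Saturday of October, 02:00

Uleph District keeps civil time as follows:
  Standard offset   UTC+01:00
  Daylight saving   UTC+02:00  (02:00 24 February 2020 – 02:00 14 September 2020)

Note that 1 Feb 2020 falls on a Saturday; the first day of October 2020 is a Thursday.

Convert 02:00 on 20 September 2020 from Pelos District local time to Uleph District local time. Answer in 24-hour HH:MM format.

13:30

1 February 2020 is a Saturday, so the first Monday is February 3 and the third is February 17.
1 October 2020 is a Thursday, so the first Saturday is October 3.
20 September 2020 falls between 17 February and 3 October, so daylight saving is in effect and Pelos District is at UTC+13:30.
02:00 Pelos District − 13h30m = 12:30 UTC (rolling into the previous day, 19 September 2020).
At the standard offset (UTC+01:00), 12:30 UTC + 1h = 13:30 Uleph District standard time.
Daylight saving runs 24 February – 14 September; the standard-time date in Uleph District, 19 September 2020, is outside that window, so Uleph District is on standard time at UTC+01:00.
12:30 UTC + 1h = 13:30 Uleph District.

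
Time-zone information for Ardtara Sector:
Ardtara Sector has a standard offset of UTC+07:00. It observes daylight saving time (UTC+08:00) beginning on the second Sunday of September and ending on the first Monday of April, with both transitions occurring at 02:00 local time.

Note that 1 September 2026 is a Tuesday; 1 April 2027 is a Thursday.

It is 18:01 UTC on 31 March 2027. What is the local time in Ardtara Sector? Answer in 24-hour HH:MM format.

02:01

1 September 2026 is a Tuesday, so the first Sunday is September 6 and the second is September 13.
1 April 2027 is a Thursday, so the first Monday is April 5.
At the standard offset (UTC+07:00), 18:01 UTC + 7h = 01:01 Ardtara Sector standard time (rolling into the next day, 1 April 2027).
Daylight saving runs 13 September 2026 – 5 April 2027; the standard-time date in Ardtara Sector, 1 April 2027, is inside that window, so Ardtara Sector is at UTC+08:00.
18:01 UTC + 8h = 02:01 local (rolling into the next day, 1 April 2027).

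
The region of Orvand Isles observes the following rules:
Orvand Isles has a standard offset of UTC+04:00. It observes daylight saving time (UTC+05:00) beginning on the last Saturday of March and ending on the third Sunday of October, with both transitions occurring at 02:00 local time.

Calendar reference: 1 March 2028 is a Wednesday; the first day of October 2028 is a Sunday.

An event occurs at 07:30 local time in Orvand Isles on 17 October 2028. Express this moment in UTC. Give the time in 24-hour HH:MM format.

03:30

1 March 2028 is a Wednesday, so Saturdays fall on 4, 11, 18, 25; the last is March 25.
1 October 2028 is a Sunday, so the first Sunday is October 1 and the third is October 15.
Daylight saving runs 25 March – 15 October; 17 October 2028 is outside that window, so Orvand Isles is on standard time at UTC+04:00.
07:30 local − 4h = 03:30 UTC.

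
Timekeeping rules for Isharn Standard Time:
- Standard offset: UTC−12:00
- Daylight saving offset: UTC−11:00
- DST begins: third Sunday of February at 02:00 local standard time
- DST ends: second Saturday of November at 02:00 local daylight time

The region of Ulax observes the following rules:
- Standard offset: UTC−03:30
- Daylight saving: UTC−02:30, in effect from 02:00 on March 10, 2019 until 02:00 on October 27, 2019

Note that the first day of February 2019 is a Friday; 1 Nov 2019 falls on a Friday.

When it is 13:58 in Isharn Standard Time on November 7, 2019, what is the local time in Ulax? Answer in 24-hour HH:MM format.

21:28

1 February 2019 is a Friday, so the first Sunday is February 3 and the third is February 17.
1 November 2019 is a Friday, so the first Saturday is November 2 and the second is November 9.
November 7, 2019 falls between 17 February and 9 November, so daylight saving is in effect and Isharn Standard Time is at UTC−11:00.
13:58 Isharn Standard Time + 11h = 00:58 UTC (rolling into the next day, 8 November 2019).
At the standard offset (UTC−03:30), 00:58 UTC − 3h30m = 21:28 Ulax standard time (rolling into the previous day, 7 November 2019).
The standard-time date in Ulax, November 7, 2019, is outside the daylight-saving period (10 March – 27 October), so Ulax is on standard time, UTC−03:30.
00:58 UTC − 3h30m = 21:28 Ulax (rolling into the previous day, 7 November 2019).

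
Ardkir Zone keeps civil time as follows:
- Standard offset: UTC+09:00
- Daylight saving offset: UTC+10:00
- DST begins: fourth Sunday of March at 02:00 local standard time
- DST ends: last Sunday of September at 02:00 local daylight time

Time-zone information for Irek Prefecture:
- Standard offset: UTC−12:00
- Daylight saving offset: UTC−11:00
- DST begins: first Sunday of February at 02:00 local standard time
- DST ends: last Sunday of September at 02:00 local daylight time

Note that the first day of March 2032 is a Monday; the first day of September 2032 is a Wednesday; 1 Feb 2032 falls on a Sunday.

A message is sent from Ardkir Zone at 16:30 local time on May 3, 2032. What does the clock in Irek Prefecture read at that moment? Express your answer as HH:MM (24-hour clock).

1 March 2032 is a Monday, so the first Sunday is March 7 and the fourth is March 28.
1 September 2032 is a Wednesday, so Sundays fall on 5, 12, 19, 26; the last is September 26.
May 3, 2032 falls between 28 March and 26 September, so daylight saving is in effect and Ardkir Zone is at UTC+10:00.
16:30 Ardkir Zone − 10h = 06:30 UTC.
1 February 2032 is a Sunday, so the first Sunday is February 1.
1 September 2032 is a Wednesday, so Sundays fall on 5, 12, 19, 26; the last is September 26.
At the standard offset (UTC−12:00), 06:30 UTC − 12h = 18:30 Irek Prefecture standard time (rolling into the previous day, 2 May 2032).
The standard-time date in Irek Prefecture, May 2, 2032, falls between 1 February and 26 September, so daylight saving is in effect and Irek Prefecture is at UTC−11:00.
06:30 UTC − 11h = 19:30 Irek Prefecture (rolling into the previous day, 2 May 2032).

19:30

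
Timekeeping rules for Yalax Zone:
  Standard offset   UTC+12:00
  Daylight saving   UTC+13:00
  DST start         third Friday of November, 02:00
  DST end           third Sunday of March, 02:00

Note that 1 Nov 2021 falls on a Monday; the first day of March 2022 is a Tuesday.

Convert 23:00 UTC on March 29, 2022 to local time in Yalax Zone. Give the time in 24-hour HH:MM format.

11:00

1 November 2021 is a Monday, so the first Friday is November 5 and the third is November 19.
1 March 2022 is a Tuesday, so the first Sunday is March 6 and the third is March 20.
At the standard offset (UTC+12:00), 23:00 UTC + 12h = 11:00 Yalax Zone standard time (rolling into the next day, 30 March 2022).
The standard-time date in Yalax Zone, March 30, 2022, does not fall between 19 November 2021 and 20 March 2022, so daylight saving is not in effect and Yalax Zone is at UTC+12:00.
23:00 UTC + 12h = 11:00 local (rolling into the next day, 30 March 2022).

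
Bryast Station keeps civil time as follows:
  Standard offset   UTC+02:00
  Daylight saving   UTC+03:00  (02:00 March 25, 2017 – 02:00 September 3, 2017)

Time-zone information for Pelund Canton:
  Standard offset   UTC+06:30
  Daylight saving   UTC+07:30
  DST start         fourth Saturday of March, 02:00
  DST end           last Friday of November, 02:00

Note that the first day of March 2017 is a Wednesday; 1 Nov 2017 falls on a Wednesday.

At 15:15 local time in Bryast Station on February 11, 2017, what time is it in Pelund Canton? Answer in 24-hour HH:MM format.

19:45

February 11, 2017 does not fall between 25 March and 3 September, so daylight saving is not in effect and Bryast Station is at UTC+02:00.
15:15 Bryast Station − 2h = 13:15 UTC.
1 March 2017 is a Wednesday, so the first Saturday is March 4 and the fourth is March 25.
1 November 2017 is a Wednesday, so Fridays fall on 3, 10, 17, 24; the last is November 24.
At the standard offset (UTC+06:30), 13:15 UTC + 6h30m = 19:45 Pelund Canton standard time.
Daylight saving runs 25 March – 24 November; the standard-time date in Pelund Canton, February 11, 2017, is outside that window, so Pelund Canton is on standard time at UTC+06:30.
13:15 UTC + 6h30m = 19:45 Pelund Canton.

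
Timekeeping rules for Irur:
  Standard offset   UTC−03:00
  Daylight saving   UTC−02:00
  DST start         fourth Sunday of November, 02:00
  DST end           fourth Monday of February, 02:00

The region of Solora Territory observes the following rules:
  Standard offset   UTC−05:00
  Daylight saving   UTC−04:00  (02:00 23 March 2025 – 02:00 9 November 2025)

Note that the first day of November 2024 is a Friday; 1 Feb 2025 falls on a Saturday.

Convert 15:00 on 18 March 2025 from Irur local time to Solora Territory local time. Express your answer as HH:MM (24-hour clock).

13:00

1 November 2024 is a Friday, so the first Sunday is November 3 and the fourth is November 24.
1 February 2025 is a Saturday, so the first Monday is February 3 and the fourth is February 24.
18 March 2025 is outside the daylight-saving period (24 November 2024 – 24 February 2025), so Irur is on standard time, UTC−03:00.
15:00 Irur + 3h = 18:00 UTC.
At the standard offset (UTC−05:00), 18:00 UTC − 5h = 13:00 Solora Territory standard time.
The standard-time date in Solora Territory, 18 March 2025, does not fall between 23 March and 9 November, so daylight saving is not in effect and Solora Territory is at UTC−05:00.
18:00 UTC − 5h = 13:00 Solora Territory.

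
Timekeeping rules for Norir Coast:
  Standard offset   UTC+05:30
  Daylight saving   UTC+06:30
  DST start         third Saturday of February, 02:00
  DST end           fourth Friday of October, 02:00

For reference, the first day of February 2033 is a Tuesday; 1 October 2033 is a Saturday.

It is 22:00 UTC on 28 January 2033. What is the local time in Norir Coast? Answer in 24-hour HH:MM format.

1 February 2033 is a Tuesday, so the first Saturday is February 5 and the third is February 19.
1 October 2033 is a Saturday, so the first Friday is October 7 and the fourth is October 28.
At the standard offset (UTC+05:30), 22:00 UTC + 5h30m = 03:30 Norir Coast standard time (rolling into the next day, 29 January 2033).
The standard-time date in Norir Coast, 29 January 2033, is outside the daylight-saving period (19 February – 28 October), so Norir Coast is on standard time, UTC+05:30.
22:00 UTC + 5h30m = 03:30 local (rolling into the next day, 29 January 2033).

03:30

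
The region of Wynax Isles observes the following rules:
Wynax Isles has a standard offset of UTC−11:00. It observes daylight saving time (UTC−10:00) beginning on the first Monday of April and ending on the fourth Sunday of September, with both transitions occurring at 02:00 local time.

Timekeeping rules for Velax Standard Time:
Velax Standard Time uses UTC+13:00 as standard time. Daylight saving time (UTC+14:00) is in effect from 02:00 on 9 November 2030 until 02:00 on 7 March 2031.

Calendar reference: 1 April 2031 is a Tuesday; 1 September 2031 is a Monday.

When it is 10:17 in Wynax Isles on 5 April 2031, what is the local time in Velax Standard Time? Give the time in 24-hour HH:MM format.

10:17

1 April 2031 is a Tuesday, so the first Monday is April 7.
1 September 2031 is a Monday, so the first Sunday is September 7 and the fourth is September 28.
5 April 2031 is outside the daylight-saving period (7 April – 28 September), so Wynax Isles is on standard time, UTC−11:00.
10:17 Wynax Isles + 11h = 21:17 UTC.
At the standard offset (UTC+13:00), 21:17 UTC + 13h = 10:17 Velax Standard Time standard time (rolling into the next day, 6 April 2031).
The standard-time date in Velax Standard Time, 6 April 2031, is outside the daylight-saving period (9 November 2030 – 7 March 2031), so Velax Standard Time is on standard time, UTC+13:00.
21:17 UTC + 13h = 10:17 Velax Standard Time (rolling into the next day, 6 April 2031).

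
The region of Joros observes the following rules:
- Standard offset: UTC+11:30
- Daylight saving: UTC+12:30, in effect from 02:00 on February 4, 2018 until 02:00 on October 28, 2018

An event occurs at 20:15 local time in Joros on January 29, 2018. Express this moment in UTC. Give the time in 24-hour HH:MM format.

08:45

Daylight saving runs 4 February – 28 October; January 29, 2018 is outside that window, so Joros is on standard time at UTC+11:30.
20:15 local − 11h30m = 08:45 UTC.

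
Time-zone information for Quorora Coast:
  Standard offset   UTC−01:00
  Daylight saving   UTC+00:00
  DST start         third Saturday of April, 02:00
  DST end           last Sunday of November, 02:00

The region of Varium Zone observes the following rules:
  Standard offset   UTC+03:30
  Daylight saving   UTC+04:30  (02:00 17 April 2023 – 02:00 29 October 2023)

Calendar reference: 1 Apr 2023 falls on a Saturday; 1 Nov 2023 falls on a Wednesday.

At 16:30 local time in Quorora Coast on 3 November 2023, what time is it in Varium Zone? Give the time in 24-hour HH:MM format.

20:00

1 April 2023 is a Saturday, so the first Saturday is April 1 and the third is April 15.
1 November 2023 is a Wednesday, so Sundays fall on 5, 12, 19, 26; the last is November 26.
3 November 2023 falls between 15 April and 26 November, so daylight saving is in effect and Quorora Coast is at UTC+00:00.
16:30 Quorora Coast − 0h = 16:30 UTC.
At the standard offset (UTC+03:30), 16:30 UTC + 3h30m = 20:00 Varium Zone standard time.
The standard-time date in Varium Zone, 3 November 2023, does not fall between 17 April and 29 October, so daylight saving is not in effect and Varium Zone is at UTC+03:30.
16:30 UTC + 3h30m = 20:00 Varium Zone.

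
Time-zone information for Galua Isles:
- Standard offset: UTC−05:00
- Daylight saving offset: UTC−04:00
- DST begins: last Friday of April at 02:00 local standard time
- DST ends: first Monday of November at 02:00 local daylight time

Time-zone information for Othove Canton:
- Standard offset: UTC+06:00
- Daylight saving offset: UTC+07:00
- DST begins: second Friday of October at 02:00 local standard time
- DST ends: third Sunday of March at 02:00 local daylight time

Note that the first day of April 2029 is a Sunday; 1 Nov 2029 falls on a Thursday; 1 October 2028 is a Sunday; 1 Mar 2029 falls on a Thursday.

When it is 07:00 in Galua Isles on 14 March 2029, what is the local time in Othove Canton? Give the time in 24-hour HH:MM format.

19:00

1 April 2029 is a Sunday, so Fridays fall on 6, 13, 20, 27; the last is April 27.
1 November 2029 is a Thursday, so the first Monday is November 5.
Daylight saving runs 27 April – 5 November; 14 March 2029 is outside that window, so Galua Isles is on standard time at UTC−05:00.
07:00 Galua Isles + 5h = 12:00 UTC.
1 October 2028 is a Sunday, so the first Friday is October 6 and the second is October 13.
1 March 2029 is a Thursday, so the first Sunday is March 4 and the third is March 18.
At the standard offset (UTC+06:00), 12:00 UTC + 6h = 18:00 Othove Canton standard time.
Daylight saving runs 13 October 2028 – 18 March 2029; the standard-time date in Othove Canton, 14 March 2029, is inside that window, so Othove Canton is at UTC+07:00.
12:00 UTC + 7h = 19:00 Othove Canton.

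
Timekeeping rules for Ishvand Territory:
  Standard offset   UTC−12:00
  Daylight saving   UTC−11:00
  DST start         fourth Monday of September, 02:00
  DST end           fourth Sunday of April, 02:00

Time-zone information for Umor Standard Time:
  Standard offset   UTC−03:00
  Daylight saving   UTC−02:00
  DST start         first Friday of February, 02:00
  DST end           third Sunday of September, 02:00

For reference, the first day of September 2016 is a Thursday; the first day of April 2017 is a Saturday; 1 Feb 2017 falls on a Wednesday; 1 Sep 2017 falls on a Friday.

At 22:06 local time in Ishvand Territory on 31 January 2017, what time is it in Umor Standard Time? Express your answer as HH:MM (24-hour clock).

06:06

1 September 2016 is a Thursday, so the first Monday is September 5 and the fourth is September 26.
1 April 2017 is a Saturday, so the first Sunday is April 2 and the fourth is April 23.
Daylight saving runs 26 September 2016 – 23 April 2017; 31 January 2017 is inside that window, so Ishvand Territory is at UTC−11:00.
22:06 Ishvand Territory + 11h = 09:06 UTC (rolling into the next day, 1 February 2017).
1 February 2017 is a Wednesday, so the first Friday is February 3.
1 September 2017 is a Friday, so the first Sunday is September 3 and the third is September 17.
At the standard offset (UTC−03:00), 09:06 UTC − 3h = 06:06 Umor Standard Time standard time.
Daylight saving runs 3 February – 17 September; the standard-time date in Umor Standard Time, 1 February 2017, is outside that window, so Umor Standard Time is on standard time at UTC−03:00.
09:06 UTC − 3h = 06:06 Umor Standard Time.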